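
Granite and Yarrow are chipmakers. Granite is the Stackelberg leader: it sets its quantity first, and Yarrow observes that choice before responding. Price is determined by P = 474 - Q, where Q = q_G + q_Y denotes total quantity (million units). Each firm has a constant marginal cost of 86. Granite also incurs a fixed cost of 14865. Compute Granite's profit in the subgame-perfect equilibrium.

3953

The follower Yarrow best-responds to any q_G: π_Y = (474 - Q)q_Y - 86q_Y.
Follower FOC: 388 - q_G - 2q_Y = 0, so q_Y(q_G) = (388 - q_G)/2.
The leader anticipates this reaction. Substituting into P = 474 - Q gives P = 280 - (1/2)q_G, so π_G = (280 - (1/2)q_G)q_G - 86q_G.
Maximising: ∂π_G/∂q_G = 194 - q_G = 0, giving q_G = 194.
Then q_Y = (388 - 194)/2 = 97.
Price P = 474 - 291 = 183.
Granite's profit: (183 - 86)·194 - 14865 = 3953.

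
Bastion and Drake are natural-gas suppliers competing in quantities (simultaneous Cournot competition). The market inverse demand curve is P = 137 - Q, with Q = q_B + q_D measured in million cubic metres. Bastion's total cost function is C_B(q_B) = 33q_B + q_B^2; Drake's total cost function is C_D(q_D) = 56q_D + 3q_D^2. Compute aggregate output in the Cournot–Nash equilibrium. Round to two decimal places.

Bastion's profit: π_B = (137 - Q)q_B - (33q_B + q_B²). Setting ∂π_B/∂q_B = 0: 104 - 4q_B - (q_D) = 0.
Drake's profit: π_D = (137 - Q)q_D - (56q_D + 3q_D²). Setting ∂π_D/∂q_D = 0: 81 - 8q_D - (q_B) = 0.
So q_B = (104 - q_D)/4 and q_D = (81 - q_B)/8.
Solving the pair: q_B = 751/31, q_D = 220/31.
Total output Q = 751/31 + 220/31 = 971/31.

31.32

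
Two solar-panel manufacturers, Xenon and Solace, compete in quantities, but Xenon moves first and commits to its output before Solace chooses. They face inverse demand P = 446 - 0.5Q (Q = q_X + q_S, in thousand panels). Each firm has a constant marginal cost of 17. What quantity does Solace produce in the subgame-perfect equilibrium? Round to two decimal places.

The follower Solace best-responds to any q_X: π_S = (446 - 0.5Q)q_S - 17q_S.
∂π_S/∂q_S = 429 - (1/2)q_X - q_S = 0 gives the reaction function q_S = (429 - (1/2)q_X).
The leader anticipates this reaction. Substituting into P = 446 - 0.5Q gives P = 463/2 - (1/4)q_X, so π_X = (463/2 - (1/4)q_X)q_X - 17q_X.
Maximising: ∂π_X/∂q_X = 429/2 - (1/2)q_X = 0, giving q_X = 429.
Then q_S = (429 - (1/2)·429) = 429/2.

214.50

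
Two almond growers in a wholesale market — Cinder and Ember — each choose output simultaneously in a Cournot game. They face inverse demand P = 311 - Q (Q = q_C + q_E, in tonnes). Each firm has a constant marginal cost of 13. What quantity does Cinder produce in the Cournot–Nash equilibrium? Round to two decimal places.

99.33

Each firm earns π_i = (311 - Q)q_i - 13q_i.
First-order condition (treating rivals' output as given): 298 - 2q_i - q_j = 0.
By symmetry each firm produces the same amount; substituting q_j = q_i yields q_i = 298/3.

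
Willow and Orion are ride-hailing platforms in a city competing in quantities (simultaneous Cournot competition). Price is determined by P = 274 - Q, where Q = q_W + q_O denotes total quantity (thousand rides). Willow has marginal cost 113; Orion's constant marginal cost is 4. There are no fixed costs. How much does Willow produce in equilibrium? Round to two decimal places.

17.33

Willow's profit: π_W = (274 - Q)q_W - (113q_W). Setting ∂π_W/∂q_W = 0: 161 - 2q_W - (q_O) = 0.
Orion's profit: π_O = (274 - Q)q_O - (4q_O). Setting ∂π_O/∂q_O = 0: 270 - 2q_O - (q_W) = 0.
Rearranging gives the reaction functions q_W = (161 - q_O)/2 and q_O = (270 - q_W)/2.
Substituting one into the other gives q_W = 52/3 and q_O = 379/3.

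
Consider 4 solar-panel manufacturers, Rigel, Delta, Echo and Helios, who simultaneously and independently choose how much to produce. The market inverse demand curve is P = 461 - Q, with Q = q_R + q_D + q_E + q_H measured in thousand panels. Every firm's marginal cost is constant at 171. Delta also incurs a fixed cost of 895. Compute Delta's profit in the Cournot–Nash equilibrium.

Each firm earns π_i = (461 - Q)q_i - 171q_i.
Setting ∂π_i/∂q_i = 0 with rivals' quantities fixed: 290 - 2q_i - Σ_{j≠i} q_j = 0.
By symmetry each firm produces the same amount; substituting Σ_{j≠i} q_j = 3q_i yields q_i = 290/5 = 58.
Price P = 461 - 232 = 229.
Delta's profit: (229 - 171)·58 - 895 = 2469.

2469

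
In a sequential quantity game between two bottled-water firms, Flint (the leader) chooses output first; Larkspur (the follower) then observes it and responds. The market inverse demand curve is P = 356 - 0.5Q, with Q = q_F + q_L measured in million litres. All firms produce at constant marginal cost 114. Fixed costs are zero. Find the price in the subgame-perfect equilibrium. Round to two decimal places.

174.50

Solve by backward induction. Given q_F, the follower Larkspur maximises π_L = (356 - (1/2)q_F - (1/2)q_L)q_L - 114q_L.
Setting the follower's marginal profit to zero, 242 - (1/2)q_F - q_L = 0, i.e. q_L = (242 - (1/2)q_F).
The leader anticipates this reaction. Substituting into P = 356 - 0.5Q gives P = 235 - (1/4)q_F, so π_F = (235 - (1/4)q_F)q_F - 114q_F.
The leader's first-order condition 121 - (1/2)q_F = 0 yields q_F = 242.
Then q_L = (242 - (1/2)·242) = 121.
Total output Q = 363, so price P = 356 - (1/2)·363 = 349/2.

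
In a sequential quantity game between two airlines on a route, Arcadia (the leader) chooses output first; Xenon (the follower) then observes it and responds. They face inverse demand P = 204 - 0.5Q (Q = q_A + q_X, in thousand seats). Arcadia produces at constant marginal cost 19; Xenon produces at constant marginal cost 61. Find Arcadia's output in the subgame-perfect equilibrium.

227

The follower Xenon best-responds to any q_A: π_X = (204 - 0.5Q)q_X - 61q_X.
∂π_X/∂q_X = 143 - (1/2)q_A - q_X = 0 gives the reaction function q_X = (143 - (1/2)q_A).
The leader anticipates this reaction. Substituting into P = 204 - 0.5Q gives P = 265/2 - (1/4)q_A, so π_A = (265/2 - (1/4)q_A)q_A - 19q_A.
Leader FOC: 227/2 - (1/2)q_A = 0, so q_A = 227.
Then q_X = (143 - (1/2)·227) = 59/2.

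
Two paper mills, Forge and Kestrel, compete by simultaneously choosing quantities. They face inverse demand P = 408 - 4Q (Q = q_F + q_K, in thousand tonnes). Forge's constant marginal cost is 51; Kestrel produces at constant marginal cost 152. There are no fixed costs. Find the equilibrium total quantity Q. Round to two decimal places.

Forge's profit: π_F = (408 - 4Q)q_F - (51q_F). Setting ∂π_F/∂q_F = 0: 357 - 8q_F - 4(q_K) = 0.
Kestrel's profit: π_K = (408 - 4Q)q_K - (152q_K). Setting ∂π_K/∂q_K = 0: 256 - 8q_K - 4(q_F) = 0.
So q_F = (357 - 4q_K)/8 and q_K = (256 - 4q_F)/8.
Substituting one into the other gives q_F = 229/6 and q_K = 155/12.
Total output Q = 229/6 + 155/12 = 613/12.

51.08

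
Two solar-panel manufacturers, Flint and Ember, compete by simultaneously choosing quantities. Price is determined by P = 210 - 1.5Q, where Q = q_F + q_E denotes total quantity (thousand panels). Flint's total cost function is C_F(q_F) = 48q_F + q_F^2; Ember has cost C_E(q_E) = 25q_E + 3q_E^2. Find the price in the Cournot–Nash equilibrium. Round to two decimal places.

Flint's profit: π_F = (210 - 1.5Q)q_F - (48q_F + q_F²). Setting ∂π_F/∂q_F = 0: 162 - 5q_F - (3/2)(q_E) = 0.
Ember's profit: π_E = (210 - 1.5Q)q_E - (25q_E + 3q_E²). Setting ∂π_E/∂q_E = 0: 185 - 9q_E - (3/2)(q_F) = 0.
Rearranging gives the reaction functions q_F = (162 - (3/2)q_E)/5 and q_E = (185 - (3/2)q_F)/9.
Substituting one into the other gives q_F = 1574/57 and q_E = 15.9532.
Total output Q = 43.5673, so price P = 210 - (3/2)·43.5673 = 144.6491.

144.65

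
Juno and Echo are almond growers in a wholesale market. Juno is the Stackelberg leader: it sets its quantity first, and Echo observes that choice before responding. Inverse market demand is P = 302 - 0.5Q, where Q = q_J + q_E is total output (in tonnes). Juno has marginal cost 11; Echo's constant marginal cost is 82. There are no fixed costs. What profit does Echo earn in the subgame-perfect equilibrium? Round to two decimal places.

Solve by backward induction. Given q_J, the follower Echo maximises π_E = (302 - (1/2)q_J - (1/2)q_E)q_E - 82q_E.
∂π_E/∂q_E = 220 - (1/2)q_J - q_E = 0 gives the reaction function q_E = (220 - (1/2)q_J).
Juno substitutes q_E(q_J) into its own profit: π_J = q_J(302 - (1/2)q_J - (220 - (1/2)q_J)/2) - 11q_J = (192 - (1/4)q_J)q_J - 11q_J.
The leader's first-order condition 181 - (1/2)q_J = 0 yields q_J = 362.
Then q_E = (220 - (1/2)·362) = 39.
Price P = 302 - (1/2)·401 = 203/2.
Echo's profit: (203/2 - 82)·39 = 1521/2.

760.50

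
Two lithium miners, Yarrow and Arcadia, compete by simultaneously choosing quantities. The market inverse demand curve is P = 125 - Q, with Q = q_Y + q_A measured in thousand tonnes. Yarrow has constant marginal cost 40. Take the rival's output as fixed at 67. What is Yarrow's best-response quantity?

With the rival's output fixed at 67, Yarrow's profit is π_Y = (125 - 67 - q_Y)q_Y - (40q_Y) = (58 - q_Y)q_Y - (40q_Y).
∂π_Y/∂q_Y = 18 - 2q_Y = 0, so q_Y = 9.

9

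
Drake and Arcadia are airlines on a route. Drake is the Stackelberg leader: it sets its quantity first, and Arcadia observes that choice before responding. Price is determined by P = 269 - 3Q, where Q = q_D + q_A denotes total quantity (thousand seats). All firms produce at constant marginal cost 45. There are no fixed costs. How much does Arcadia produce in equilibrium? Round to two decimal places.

The follower Arcadia best-responds to any q_D: π_A = (269 - 3Q)q_A - 45q_A.
Follower FOC: 224 - 3q_D - 6q_A = 0, so q_A(q_D) = (224 - 3q_D)/6.
The leader anticipates this reaction. Substituting into P = 269 - 3Q gives P = 157 - (3/2)q_D, so π_D = (157 - (3/2)q_D)q_D - 45q_D.
Maximising: ∂π_D/∂q_D = 112 - 3q_D = 0, giving q_D = 112/3.
Then q_A = (224 - 3·(112/3))/6 = 56/3.

18.67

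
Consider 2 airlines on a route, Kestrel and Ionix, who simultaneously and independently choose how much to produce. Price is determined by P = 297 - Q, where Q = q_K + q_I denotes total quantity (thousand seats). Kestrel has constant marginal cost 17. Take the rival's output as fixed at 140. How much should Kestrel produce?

With the rival's output fixed at 140, Kestrel's profit is π_K = (297 - 140 - q_K)q_K - (17q_K) = (157 - q_K)q_K - (17q_K).
∂π_K/∂q_K = 140 - 2q_K = 0, so q_K = 70.

70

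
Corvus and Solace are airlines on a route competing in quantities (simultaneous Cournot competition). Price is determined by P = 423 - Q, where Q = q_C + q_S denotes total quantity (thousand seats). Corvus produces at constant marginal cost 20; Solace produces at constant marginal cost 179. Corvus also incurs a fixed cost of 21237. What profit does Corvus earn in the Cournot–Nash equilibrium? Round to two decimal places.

13856.78

Corvus's profit: π_C = (423 - Q)q_C - (20q_C). Setting ∂π_C/∂q_C = 0: 403 - 2q_C - (q_S) = 0.
Solace's first-order condition: 244 - 2q_S - (q_C) = 0.
Best responses: q_C = (403 - q_S)/2, q_S = (244 - q_C)/2.
Solving the pair: q_C = 562/3, q_S = 85/3.
Price P = 423 - 647/3 = 622/3.
Corvus's profit: (622/3 - 20)·(562/3) - 21237 = 13856.7778.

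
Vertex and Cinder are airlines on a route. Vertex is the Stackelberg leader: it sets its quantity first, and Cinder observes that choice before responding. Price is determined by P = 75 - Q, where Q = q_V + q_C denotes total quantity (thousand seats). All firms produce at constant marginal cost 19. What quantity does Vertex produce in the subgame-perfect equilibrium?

28

The follower Cinder best-responds to any q_V: π_C = (75 - Q)q_C - 19q_C.
Follower FOC: 56 - q_V - 2q_C = 0, so q_C(q_V) = (56 - q_V)/2.
Vertex substitutes q_C(q_V) into its own profit: π_V = q_V(75 - q_V - (56 - q_V)/2) - 19q_V = (47 - (1/2)q_V)q_V - 19q_V.
The leader's first-order condition 28 - q_V = 0 yields q_V = 28.
Then q_C = (56 - 28)/2 = 14.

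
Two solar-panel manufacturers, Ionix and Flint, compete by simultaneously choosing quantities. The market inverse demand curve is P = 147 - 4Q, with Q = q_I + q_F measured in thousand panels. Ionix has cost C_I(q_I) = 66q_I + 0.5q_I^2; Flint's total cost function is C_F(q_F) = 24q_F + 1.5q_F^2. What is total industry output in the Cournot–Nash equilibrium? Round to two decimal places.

14.24

Ionix's profit: π_I = (147 - 4Q)q_I - (66q_I + (1/2)q_I²). Setting ∂π_I/∂q_I = 0: 81 - 9q_I - 4(q_F) = 0.
Flint's first-order condition: 123 - 11q_F - 4(q_I) = 0.
Rearranging gives the reaction functions q_I = (81 - 4q_F)/9 and q_F = (123 - 4q_I)/11.
Solving the pair: q_I = 399/83, q_F = 783/83.
Total output Q = 399/83 + 783/83 = 1182/83.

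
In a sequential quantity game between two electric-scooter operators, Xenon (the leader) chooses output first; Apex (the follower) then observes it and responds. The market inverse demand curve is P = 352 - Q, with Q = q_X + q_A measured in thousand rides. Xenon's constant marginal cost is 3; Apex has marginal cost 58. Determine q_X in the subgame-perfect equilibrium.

202

Solve by backward induction. Given q_X, the follower Apex maximises π_A = (352 - q_X - q_A)q_A - 58q_A.
Setting the follower's marginal profit to zero, 294 - q_X - 2q_A = 0, i.e. q_A = (294 - q_X)/2.
Xenon substitutes q_A(q_X) into its own profit: π_X = q_X(352 - q_X - (294 - q_X)/2) - 3q_X = (205 - (1/2)q_X)q_X - 3q_X.
Leader FOC: 202 - q_X = 0, so q_X = 202.
Then q_A = (294 - 202)/2 = 46.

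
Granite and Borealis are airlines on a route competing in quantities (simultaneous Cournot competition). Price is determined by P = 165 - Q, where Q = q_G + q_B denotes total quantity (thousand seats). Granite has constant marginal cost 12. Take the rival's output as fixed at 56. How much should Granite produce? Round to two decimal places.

48.50

With the rival's output fixed at 56, Granite's profit is π_G = (165 - 56 - q_G)q_G - (12q_G) = (109 - q_G)q_G - (12q_G).
∂π_G/∂q_G = 97 - 2q_G = 0, so q_G = 97/2.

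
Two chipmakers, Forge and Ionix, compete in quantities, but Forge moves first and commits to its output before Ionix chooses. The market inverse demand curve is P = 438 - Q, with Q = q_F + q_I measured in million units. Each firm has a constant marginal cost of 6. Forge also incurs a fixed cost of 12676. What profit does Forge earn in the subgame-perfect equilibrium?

Solve by backward induction. Given q_F, the follower Ionix maximises π_I = (438 - q_F - q_I)q_I - 6q_I.
Setting the follower's marginal profit to zero, 432 - q_F - 2q_I = 0, i.e. q_I = (432 - q_F)/2.
Forge substitutes q_I(q_F) into its own profit: π_F = q_F(438 - q_F - (432 - q_F)/2) - 6q_F = (222 - (1/2)q_F)q_F - 6q_F.
Leader FOC: 216 - q_F = 0, so q_F = 216.
Then q_I = (432 - 216)/2 = 108.
Price P = 438 - 324 = 114.
Forge's profit: (114 - 6)·216 - 12676 = 10652.

10652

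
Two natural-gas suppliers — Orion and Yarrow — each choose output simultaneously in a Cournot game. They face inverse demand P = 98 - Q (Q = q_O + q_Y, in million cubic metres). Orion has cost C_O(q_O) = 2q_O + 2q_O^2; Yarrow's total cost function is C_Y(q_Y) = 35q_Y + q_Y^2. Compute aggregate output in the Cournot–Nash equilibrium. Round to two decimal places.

26.22

Orion's profit: π_O = (98 - Q)q_O - (2q_O + 2q_O²). Setting ∂π_O/∂q_O = 0: 96 - 6q_O - (q_Y) = 0.
Yarrow's first-order condition: 63 - 4q_Y - (q_O) = 0.
So q_O = (96 - q_Y)/6 and q_Y = (63 - q_O)/4.
Substituting one into the other gives q_O = 321/23 and q_Y = 282/23.
Total output Q = 321/23 + 282/23 = 603/23.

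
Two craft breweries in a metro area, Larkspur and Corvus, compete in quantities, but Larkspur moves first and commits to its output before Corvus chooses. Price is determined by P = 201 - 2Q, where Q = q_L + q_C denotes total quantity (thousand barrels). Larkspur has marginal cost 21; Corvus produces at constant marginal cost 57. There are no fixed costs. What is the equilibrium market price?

The follower Corvus best-responds to any q_L: π_C = (201 - 2Q)q_C - 57q_C.
∂π_C/∂q_C = 144 - 2q_L - 4q_C = 0 gives the reaction function q_C = (144 - 2q_L)/4.
The leader anticipates this reaction. Substituting into P = 201 - 2Q gives P = 129 - q_L, so π_L = (129 - q_L)q_L - 21q_L.
Maximising: ∂π_L/∂q_L = 108 - 2q_L = 0, giving q_L = 54.
Then q_C = (144 - 2·54)/4 = 9.
Total output Q = 63, so price P = 201 - 2·63 = 75.

75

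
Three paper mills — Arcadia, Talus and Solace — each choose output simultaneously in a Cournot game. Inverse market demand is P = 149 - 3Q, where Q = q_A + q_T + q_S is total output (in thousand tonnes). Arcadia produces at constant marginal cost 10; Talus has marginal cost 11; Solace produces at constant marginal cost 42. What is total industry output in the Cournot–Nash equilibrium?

32

Arcadia's profit: π_A = (149 - 3Q)q_A - (10q_A). Setting ∂π_A/∂q_A = 0: 139 - 6q_A - 3(q_T + q_S) = 0.
Talus's first-order condition: 138 - 6q_T - 3(q_A + q_S) = 0.
Solace's first-order condition: 107 - 6q_S - 3(q_A + q_T) = 0.
Adding the 3 conditions: 384 − 6Q − 6Q = 0, i.e. Q = 32.
Back-substituting: q_A = (139 − 96)/3 = 43/3, q_T = (138 − 96)/3 = 14, q_S = (107 − 96)/3 = 11/3.
Total output Q = 43/3 + 14 + 11/3 = 32.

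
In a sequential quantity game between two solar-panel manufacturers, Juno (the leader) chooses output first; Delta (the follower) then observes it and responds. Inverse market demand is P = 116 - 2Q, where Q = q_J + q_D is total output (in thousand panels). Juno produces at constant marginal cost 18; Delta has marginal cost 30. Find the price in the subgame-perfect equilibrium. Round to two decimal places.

The follower Delta best-responds to any q_J: π_D = (116 - 2Q)q_D - 30q_D.
∂π_D/∂q_D = 86 - 2q_J - 4q_D = 0 gives the reaction function q_D = (86 - 2q_J)/4.
The leader anticipates this reaction. Substituting into P = 116 - 2Q gives P = 73 - q_J, so π_J = (73 - q_J)q_J - 18q_J.
Maximising: ∂π_J/∂q_J = 55 - 2q_J = 0, giving q_J = 55/2.
Then q_D = (86 - 2·(55/2))/4 = 31/4.
Total output Q = 141/4, so price P = 116 - 2·(141/4) = 91/2.

45.50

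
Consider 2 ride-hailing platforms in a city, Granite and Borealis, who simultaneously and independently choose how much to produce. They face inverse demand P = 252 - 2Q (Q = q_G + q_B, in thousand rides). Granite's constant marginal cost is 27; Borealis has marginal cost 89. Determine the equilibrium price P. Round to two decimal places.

Granite's profit: π_G = (252 - 2Q)q_G - (27q_G). Setting ∂π_G/∂q_G = 0: 225 - 4q_G - 2(q_B) = 0.
Borealis's first-order condition: 163 - 4q_B - 2(q_G) = 0.
So q_G = (225 - 2q_B)/4 and q_B = (163 - 2q_G)/4.
Substituting one into the other gives q_G = 287/6 and q_B = 101/6.
Total output Q = 194/3, so price P = 252 - 2·(194/3) = 368/3.

122.67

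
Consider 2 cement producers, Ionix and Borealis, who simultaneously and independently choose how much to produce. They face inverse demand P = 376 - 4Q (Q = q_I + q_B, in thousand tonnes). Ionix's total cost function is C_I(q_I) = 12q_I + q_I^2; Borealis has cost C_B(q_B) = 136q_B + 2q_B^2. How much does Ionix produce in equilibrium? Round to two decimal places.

Ionix's profit: π_I = (376 - 4Q)q_I - (12q_I + q_I²). Setting ∂π_I/∂q_I = 0: 364 - 10q_I - 4(q_B) = 0.
Borealis's first-order condition: 240 - 12q_B - 4(q_I) = 0.
Rearranging gives the reaction functions q_I = (364 - 4q_B)/10 and q_B = (240 - 4q_I)/12.
Solving the pair: q_I = 426/13, q_B = 118/13.

32.77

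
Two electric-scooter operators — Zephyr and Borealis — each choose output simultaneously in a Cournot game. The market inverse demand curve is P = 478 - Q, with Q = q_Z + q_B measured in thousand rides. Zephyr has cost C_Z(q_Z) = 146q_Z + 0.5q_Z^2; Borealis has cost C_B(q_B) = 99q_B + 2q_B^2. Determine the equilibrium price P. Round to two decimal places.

Zephyr's profit: π_Z = (478 - Q)q_Z - (146q_Z + (1/2)q_Z²). Setting ∂π_Z/∂q_Z = 0: 332 - 3q_Z - (q_B) = 0.
Borealis's profit: π_B = (478 - Q)q_B - (99q_B + 2q_B²). Setting ∂π_B/∂q_B = 0: 379 - 6q_B - (q_Z) = 0.
Rearranging gives the reaction functions q_Z = (332 - q_B)/3 and q_B = (379 - q_Z)/6.
Solving the pair: q_Z = 1613/17, q_B = 805/17.
Total output Q = 142.2353, so price P = 478 - 142.2353 = 335.7647.

335.76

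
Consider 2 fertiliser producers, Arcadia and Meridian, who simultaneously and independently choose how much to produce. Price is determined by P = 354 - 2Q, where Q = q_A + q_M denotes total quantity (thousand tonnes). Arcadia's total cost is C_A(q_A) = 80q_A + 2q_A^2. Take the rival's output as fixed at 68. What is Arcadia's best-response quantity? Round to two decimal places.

With the rival's output fixed at 68, Arcadia's profit is π_A = (354 - 2·68 - 2q_A)q_A - (80q_A + 2q_A²) = (218 - 2q_A)q_A - (80q_A + 2q_A²).
∂π_A/∂q_A = 138 - 8q_A = 0, so q_A = 69/4.

17.25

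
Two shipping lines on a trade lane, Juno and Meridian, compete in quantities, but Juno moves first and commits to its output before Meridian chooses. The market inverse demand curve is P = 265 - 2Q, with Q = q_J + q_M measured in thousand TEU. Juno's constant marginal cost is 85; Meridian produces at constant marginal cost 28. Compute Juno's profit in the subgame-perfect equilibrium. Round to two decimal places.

Solve by backward induction. Given q_J, the follower Meridian maximises π_M = (265 - 2q_J - 2q_M)q_M - 28q_M.
∂π_M/∂q_M = 237 - 2q_J - 4q_M = 0 gives the reaction function q_M = (237 - 2q_J)/4.
The leader anticipates this reaction. Substituting into P = 265 - 2Q gives P = 293/2 - q_J, so π_J = (293/2 - q_J)q_J - 85q_J.
The leader's first-order condition 123/2 - 2q_J = 0 yields q_J = 123/4.
Then q_M = (237 - 2·(123/4))/4 = 351/8.
Price P = 265 - 2·(597/8) = 463/4.
Juno's profit: (463/4 - 85)·(123/4) = 945.5625.

945.56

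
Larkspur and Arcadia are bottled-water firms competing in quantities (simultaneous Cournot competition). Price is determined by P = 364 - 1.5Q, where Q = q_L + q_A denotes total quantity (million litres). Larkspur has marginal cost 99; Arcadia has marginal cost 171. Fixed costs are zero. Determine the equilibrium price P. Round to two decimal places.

211.33

Larkspur's profit: π_L = (364 - 1.5Q)q_L - (99q_L). Setting ∂π_L/∂q_L = 0: 265 - 3q_L - (3/2)(q_A) = 0.
Arcadia's first-order condition: 193 - 3q_A - (3/2)(q_L) = 0.
So q_L = (265 - (3/2)q_A)/3 and q_A = (193 - (3/2)q_L)/3.
Solving the pair: q_L = 674/9, q_A = 242/9.
Total output Q = 916/9, so price P = 364 - (3/2)·(916/9) = 634/3.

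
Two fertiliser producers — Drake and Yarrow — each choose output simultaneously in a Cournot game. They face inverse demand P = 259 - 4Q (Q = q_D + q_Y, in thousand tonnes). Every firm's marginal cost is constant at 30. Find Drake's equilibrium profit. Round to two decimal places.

A representative firm's profit is π_i = q_i(259 - 4Q) - 30q_i.
First-order condition (treating rivals' output as given): 229 - 8q_i - 4q_j = 0.
By symmetry each firm produces the same amount; substituting q_j = q_i yields q_i = 229/12.
Price P = 259 - 4·(229/6) = 319/3.
Drake's profit: (319/3 - 30)·(229/12) = 1456.6944.

1456.69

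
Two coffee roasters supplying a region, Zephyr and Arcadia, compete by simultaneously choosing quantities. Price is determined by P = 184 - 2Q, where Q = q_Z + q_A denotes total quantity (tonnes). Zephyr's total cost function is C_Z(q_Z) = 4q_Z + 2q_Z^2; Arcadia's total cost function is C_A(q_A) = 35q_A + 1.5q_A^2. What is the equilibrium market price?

115

Zephyr's profit: π_Z = (184 - 2Q)q_Z - (4q_Z + 2q_Z²). Setting ∂π_Z/∂q_Z = 0: 180 - 8q_Z - 2(q_A) = 0.
Arcadia's profit: π_A = (184 - 2Q)q_A - (35q_A + (3/2)q_A²). Setting ∂π_A/∂q_A = 0: 149 - 7q_A - 2(q_Z) = 0.
Best responses: q_Z = (180 - 2q_A)/8, q_A = (149 - 2q_Z)/7.
Solving the pair: q_Z = 37/2, q_A = 16.
Total output Q = 69/2, so price P = 184 - 2·(69/2) = 115.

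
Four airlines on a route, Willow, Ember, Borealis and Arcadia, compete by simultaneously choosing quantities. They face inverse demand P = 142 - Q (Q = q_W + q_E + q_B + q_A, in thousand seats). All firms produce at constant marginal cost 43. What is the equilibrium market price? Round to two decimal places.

Each firm earns π_i = (142 - Q)q_i - 43q_i.
Setting ∂π_i/∂q_i = 0 with rivals' quantities fixed: 99 - 2q_i - Σ_{j≠i} q_j = 0.
With identical firms every q_j equals q_i, so Σ_{j≠i} q_j = 3q_i and 99 = 5q_i, giving q_i = 99/5.
Total output Q = 396/5, so price P = 142 - 396/5 = 314/5.

62.80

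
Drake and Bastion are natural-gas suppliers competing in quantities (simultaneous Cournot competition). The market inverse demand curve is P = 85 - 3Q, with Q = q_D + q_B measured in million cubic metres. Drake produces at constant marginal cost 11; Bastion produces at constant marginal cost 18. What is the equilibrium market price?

38

Drake's profit: π_D = (85 - 3Q)q_D - (11q_D). Setting ∂π_D/∂q_D = 0: 74 - 6q_D - 3(q_B) = 0.
Bastion's profit: π_B = (85 - 3Q)q_B - (18q_B). Setting ∂π_B/∂q_B = 0: 67 - 6q_B - 3(q_D) = 0.
Rearranging gives the reaction functions q_D = (74 - 3q_B)/6 and q_B = (67 - 3q_D)/6.
Substituting one into the other gives q_D = 9 and q_B = 20/3.
Total output Q = 47/3, so price P = 85 - 3·(47/3) = 38.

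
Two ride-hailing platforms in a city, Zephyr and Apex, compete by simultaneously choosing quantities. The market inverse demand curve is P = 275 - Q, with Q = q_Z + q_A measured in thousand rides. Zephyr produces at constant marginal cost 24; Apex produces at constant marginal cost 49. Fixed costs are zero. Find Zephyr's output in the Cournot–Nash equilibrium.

92

Zephyr's profit: π_Z = (275 - Q)q_Z - (24q_Z). Setting ∂π_Z/∂q_Z = 0: 251 - 2q_Z - (q_A) = 0.
Apex's profit: π_A = (275 - Q)q_A - (49q_A). Setting ∂π_A/∂q_A = 0: 226 - 2q_A - (q_Z) = 0.
Best responses: q_Z = (251 - q_A)/2, q_A = (226 - q_Z)/2.
Solving the pair: q_Z = 92, q_A = 67.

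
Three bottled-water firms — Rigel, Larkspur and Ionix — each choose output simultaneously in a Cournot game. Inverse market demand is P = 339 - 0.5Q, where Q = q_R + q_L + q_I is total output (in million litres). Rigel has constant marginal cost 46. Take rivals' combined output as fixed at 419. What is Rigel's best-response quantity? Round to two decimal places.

With rivals' combined output fixed at 419, Rigel's profit is π_R = (339 - (1/2)·419 - (1/2)q_R)q_R - (46q_R) = (259/2 - (1/2)q_R)q_R - (46q_R).
∂π_R/∂q_R = 167/2 - q_R = 0, so q_R = 167/2.

83.50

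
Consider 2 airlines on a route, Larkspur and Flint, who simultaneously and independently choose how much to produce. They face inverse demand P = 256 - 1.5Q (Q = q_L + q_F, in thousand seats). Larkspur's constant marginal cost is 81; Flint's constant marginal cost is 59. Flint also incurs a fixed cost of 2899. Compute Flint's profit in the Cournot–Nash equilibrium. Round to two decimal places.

653.67

Larkspur's profit: π_L = (256 - 1.5Q)q_L - (81q_L). Setting ∂π_L/∂q_L = 0: 175 - 3q_L - (3/2)(q_F) = 0.
Flint's profit: π_F = (256 - 1.5Q)q_F - (59q_F). Setting ∂π_F/∂q_F = 0: 197 - 3q_F - (3/2)(q_L) = 0.
Best responses: q_L = (175 - (3/2)q_F)/3, q_F = (197 - (3/2)q_L)/3.
Substituting one into the other gives q_L = 34 and q_F = 146/3.
Price P = 256 - (3/2)·(248/3) = 132.
Flint's profit: (132 - 59)·(146/3) - 2899 = 1961/3.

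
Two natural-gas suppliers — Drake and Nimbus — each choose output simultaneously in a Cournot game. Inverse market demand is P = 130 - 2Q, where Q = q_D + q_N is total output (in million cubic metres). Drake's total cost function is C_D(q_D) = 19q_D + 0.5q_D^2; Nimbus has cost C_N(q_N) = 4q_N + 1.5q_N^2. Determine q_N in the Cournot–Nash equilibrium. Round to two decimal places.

Drake's profit: π_D = (130 - 2Q)q_D - (19q_D + (1/2)q_D²). Setting ∂π_D/∂q_D = 0: 111 - 5q_D - 2(q_N) = 0.
Nimbus's profit: π_N = (130 - 2Q)q_N - (4q_N + (3/2)q_N²). Setting ∂π_N/∂q_N = 0: 126 - 7q_N - 2(q_D) = 0.
So q_D = (111 - 2q_N)/5 and q_N = (126 - 2q_D)/7.
Substituting one into the other gives q_D = 525/31 and q_N = 408/31.

13.16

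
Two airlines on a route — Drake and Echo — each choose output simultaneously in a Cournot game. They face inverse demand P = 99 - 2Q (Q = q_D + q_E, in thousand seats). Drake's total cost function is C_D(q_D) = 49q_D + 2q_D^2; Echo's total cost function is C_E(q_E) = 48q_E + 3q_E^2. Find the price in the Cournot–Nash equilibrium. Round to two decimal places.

Drake's profit: π_D = (99 - 2Q)q_D - (49q_D + 2q_D²). Setting ∂π_D/∂q_D = 0: 50 - 8q_D - 2(q_E) = 0.
Echo's profit: π_E = (99 - 2Q)q_E - (48q_E + 3q_E²). Setting ∂π_E/∂q_E = 0: 51 - 10q_E - 2(q_D) = 0.
Rearranging gives the reaction functions q_D = (50 - 2q_E)/8 and q_E = (51 - 2q_D)/10.
Substituting one into the other gives q_D = 199/38 and q_E = 77/19.
Total output Q = 353/38, so price P = 99 - 2·(353/38) = 1528/19.

80.42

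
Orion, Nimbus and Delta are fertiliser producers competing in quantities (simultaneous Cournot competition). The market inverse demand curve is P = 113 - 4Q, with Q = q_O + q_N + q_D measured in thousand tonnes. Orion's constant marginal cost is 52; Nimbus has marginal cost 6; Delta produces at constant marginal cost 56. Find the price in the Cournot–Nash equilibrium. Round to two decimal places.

56.75

Orion's profit: π_O = (113 - 4Q)q_O - (52q_O). Setting ∂π_O/∂q_O = 0: 61 - 8q_O - 4(q_N + q_D) = 0.
Nimbus's first-order condition: 107 - 8q_N - 4(q_O + q_D) = 0.
Delta's profit: π_D = (113 - 4Q)q_D - (56q_D). Setting ∂π_D/∂q_D = 0: 57 - 8q_D - 4(q_O + q_N) = 0.
Adding the 3 first-order conditions: 225 − 16Q = 0, so Q = 225/16.
Back-substituting: q_O = (61 − 225/4)/4 = 19/16, q_N = (107 − 225/4)/4 = 203/16, q_D = (57 − 225/4)/4 = 3/16.
Total output Q = 225/16, so price P = 113 - 4·(225/16) = 227/4.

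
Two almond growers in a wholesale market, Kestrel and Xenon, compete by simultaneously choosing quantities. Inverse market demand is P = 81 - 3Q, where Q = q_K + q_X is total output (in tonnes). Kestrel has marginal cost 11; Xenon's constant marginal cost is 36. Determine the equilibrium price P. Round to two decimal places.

Kestrel's profit: π_K = (81 - 3Q)q_K - (11q_K). Setting ∂π_K/∂q_K = 0: 70 - 6q_K - 3(q_X) = 0.
Xenon's first-order condition: 45 - 6q_X - 3(q_K) = 0.
Best responses: q_K = (70 - 3q_X)/6, q_X = (45 - 3q_K)/6.
Substituting one into the other gives q_K = 95/9 and q_X = 20/9.
Total output Q = 115/9, so price P = 81 - 3·(115/9) = 128/3.

42.67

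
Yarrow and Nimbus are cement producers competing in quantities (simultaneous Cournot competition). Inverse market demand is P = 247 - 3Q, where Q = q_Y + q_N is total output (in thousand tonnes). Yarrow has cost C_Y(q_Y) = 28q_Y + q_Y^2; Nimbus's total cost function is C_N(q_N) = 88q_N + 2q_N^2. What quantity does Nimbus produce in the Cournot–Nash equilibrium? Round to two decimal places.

8.66

Yarrow's profit: π_Y = (247 - 3Q)q_Y - (28q_Y + q_Y²). Setting ∂π_Y/∂q_Y = 0: 219 - 8q_Y - 3(q_N) = 0.
Nimbus's first-order condition: 159 - 10q_N - 3(q_Y) = 0.
So q_Y = (219 - 3q_N)/8 and q_N = (159 - 3q_Y)/10.
Solving the pair: q_Y = 1713/71, q_N = 615/71.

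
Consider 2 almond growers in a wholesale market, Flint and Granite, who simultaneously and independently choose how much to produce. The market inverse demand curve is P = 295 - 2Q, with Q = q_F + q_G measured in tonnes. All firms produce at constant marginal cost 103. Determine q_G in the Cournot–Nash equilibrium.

32

Each firm earns π_i = (295 - 2Q)q_i - 103q_i.
Setting ∂π_i/∂q_i = 0 with rivals' quantities fixed: 192 - 4q_i - 2q_j = 0.
With identical firms every q_j equals q_i, so q_j = q_i and 192 = 6q_i, giving q_i = 32.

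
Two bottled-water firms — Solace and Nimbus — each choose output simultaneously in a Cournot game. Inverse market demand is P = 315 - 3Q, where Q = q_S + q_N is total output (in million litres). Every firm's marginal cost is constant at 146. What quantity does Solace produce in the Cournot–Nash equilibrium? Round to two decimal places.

Each firm earns π_i = (315 - 3Q)q_i - 146q_i.
Setting ∂π_i/∂q_i = 0 with rivals' quantities fixed: 169 - 6q_i - 3q_j = 0.
With identical firms every q_j equals q_i, so q_j = q_i and 169 = 9q_i, giving q_i = 169/9.

18.78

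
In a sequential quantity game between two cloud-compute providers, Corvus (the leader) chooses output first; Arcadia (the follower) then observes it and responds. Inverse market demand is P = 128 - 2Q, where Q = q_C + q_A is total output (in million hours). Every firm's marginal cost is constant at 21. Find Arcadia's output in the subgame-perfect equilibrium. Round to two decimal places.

13.38

The follower Arcadia best-responds to any q_C: π_A = (128 - 2Q)q_A - 21q_A.
Setting the follower's marginal profit to zero, 107 - 2q_C - 4q_A = 0, i.e. q_A = (107 - 2q_C)/4.
Corvus substitutes q_A(q_C) into its own profit: π_C = q_C(128 - 2q_C - (107 - 2q_C)/2) - 21q_C = (149/2 - q_C)q_C - 21q_C.
Leader FOC: 107/2 - 2q_C = 0, so q_C = 107/4.
Then q_A = (107 - 2·(107/4))/4 = 107/8.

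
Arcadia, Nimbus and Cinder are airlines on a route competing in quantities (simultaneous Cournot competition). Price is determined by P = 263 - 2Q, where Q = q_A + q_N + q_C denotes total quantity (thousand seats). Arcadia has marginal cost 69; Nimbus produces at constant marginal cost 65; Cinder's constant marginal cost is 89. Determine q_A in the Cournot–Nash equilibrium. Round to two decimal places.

Arcadia's profit: π_A = (263 - 2Q)q_A - (69q_A). Setting ∂π_A/∂q_A = 0: 194 - 4q_A - 2(q_N + q_C) = 0.
Nimbus's profit: π_N = (263 - 2Q)q_N - (65q_N). Setting ∂π_N/∂q_N = 0: 198 - 4q_N - 2(q_A + q_C) = 0.
Cinder's first-order condition: 174 - 4q_C - 2(q_A + q_N) = 0.
Adding the 3 first-order conditions: 566 − 8Q = 0, so Q = 283/4.
Back-substituting: q_A = (194 − 283/2)/2 = 105/4, q_N = (198 − 283/2)/2 = 113/4, q_C = (174 − 283/2)/2 = 65/4.

26.25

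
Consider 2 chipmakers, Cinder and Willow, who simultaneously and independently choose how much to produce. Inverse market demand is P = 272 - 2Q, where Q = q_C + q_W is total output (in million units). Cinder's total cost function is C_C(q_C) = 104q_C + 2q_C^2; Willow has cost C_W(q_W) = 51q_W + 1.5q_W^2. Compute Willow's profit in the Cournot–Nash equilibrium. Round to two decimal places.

2654.28

Cinder's profit: π_C = (272 - 2Q)q_C - (104q_C + 2q_C²). Setting ∂π_C/∂q_C = 0: 168 - 8q_C - 2(q_W) = 0.
Willow's first-order condition: 221 - 7q_W - 2(q_C) = 0.
So q_C = (168 - 2q_W)/8 and q_W = (221 - 2q_C)/7.
Substituting one into the other gives q_C = 367/26 and q_W = 358/13.
Price P = 272 - 2·(1083/26) = 188.6923.
Willow's profit: 188.6923·(358/13) - 51·(358/13) - (3/2)(358/13)² = 2654.2840.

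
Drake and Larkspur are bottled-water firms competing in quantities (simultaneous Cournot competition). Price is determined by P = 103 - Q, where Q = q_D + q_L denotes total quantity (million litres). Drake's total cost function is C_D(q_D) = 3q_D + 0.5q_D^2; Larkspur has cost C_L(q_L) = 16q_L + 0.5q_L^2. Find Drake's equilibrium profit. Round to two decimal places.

1063.34

Drake's profit: π_D = (103 - Q)q_D - (3q_D + (1/2)q_D²). Setting ∂π_D/∂q_D = 0: 100 - 3q_D - (q_L) = 0.
Larkspur's profit: π_L = (103 - Q)q_L - (16q_L + (1/2)q_L²). Setting ∂π_L/∂q_L = 0: 87 - 3q_L - (q_D) = 0.
So q_D = (100 - q_L)/3 and q_L = (87 - q_D)/3.
Solving the pair: q_D = 213/8, q_L = 161/8.
Price P = 103 - 187/4 = 225/4.
Drake's profit: (225/4)·(213/8) - 3·(213/8) - (1/2)(213/8)² = 1063.3359.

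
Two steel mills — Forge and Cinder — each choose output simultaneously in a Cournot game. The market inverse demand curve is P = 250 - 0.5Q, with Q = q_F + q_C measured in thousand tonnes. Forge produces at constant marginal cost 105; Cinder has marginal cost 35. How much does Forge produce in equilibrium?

Forge's profit: π_F = (250 - 0.5Q)q_F - (105q_F). Setting ∂π_F/∂q_F = 0: 145 - q_F - (1/2)(q_C) = 0.
Cinder's profit: π_C = (250 - 0.5Q)q_C - (35q_C). Setting ∂π_C/∂q_C = 0: 215 - q_C - (1/2)(q_F) = 0.
Rearranging gives the reaction functions q_F = (145 - (1/2)q_C) and q_C = (215 - (1/2)q_F).
Solving the pair: q_F = 50, q_C = 190.

50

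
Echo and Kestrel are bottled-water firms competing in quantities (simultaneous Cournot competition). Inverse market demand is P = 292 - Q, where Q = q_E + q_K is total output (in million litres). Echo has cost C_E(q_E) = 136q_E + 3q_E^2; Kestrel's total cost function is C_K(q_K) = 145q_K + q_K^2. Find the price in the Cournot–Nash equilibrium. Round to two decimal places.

243.71

Echo's profit: π_E = (292 - Q)q_E - (136q_E + 3q_E²). Setting ∂π_E/∂q_E = 0: 156 - 8q_E - (q_K) = 0.
Kestrel's first-order condition: 147 - 4q_K - (q_E) = 0.
Best responses: q_E = (156 - q_K)/8, q_K = (147 - q_E)/4.
Substituting one into the other gives q_E = 477/31 and q_K = 1020/31.
Total output Q = 1497/31, so price P = 292 - 1497/31 = 243.7097.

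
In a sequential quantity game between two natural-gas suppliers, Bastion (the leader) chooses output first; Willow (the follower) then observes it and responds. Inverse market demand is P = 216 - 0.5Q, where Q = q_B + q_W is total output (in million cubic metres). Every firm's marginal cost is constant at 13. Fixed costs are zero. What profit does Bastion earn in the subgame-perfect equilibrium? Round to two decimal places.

10302.25

Solve by backward induction. Given q_B, the follower Willow maximises π_W = (216 - (1/2)q_B - (1/2)q_W)q_W - 13q_W.
∂π_W/∂q_W = 203 - (1/2)q_B - q_W = 0 gives the reaction function q_W = (203 - (1/2)q_B).
The leader anticipates this reaction. Substituting into P = 216 - 0.5Q gives P = 229/2 - (1/4)q_B, so π_B = (229/2 - (1/4)q_B)q_B - 13q_B.
Leader FOC: 203/2 - (1/2)q_B = 0, so q_B = 203.
Then q_W = (203 - (1/2)·203) = 203/2.
Price P = 216 - (1/2)·(609/2) = 255/4.
Bastion's profit: (255/4 - 13)·203 = 10302.2500.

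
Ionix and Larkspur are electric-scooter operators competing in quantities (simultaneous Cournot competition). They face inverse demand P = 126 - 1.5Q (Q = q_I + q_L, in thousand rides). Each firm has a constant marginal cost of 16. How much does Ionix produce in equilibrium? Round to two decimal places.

24.44

A representative firm's profit is π_i = q_i(126 - 1.5Q) - 16q_i.
First-order condition (treating rivals' output as given): 110 - 3q_i - (3/2)q_j = 0.
With identical firms every q_j equals q_i, so q_j = q_i and 110 = (9/2)q_i, giving q_i = 220/9.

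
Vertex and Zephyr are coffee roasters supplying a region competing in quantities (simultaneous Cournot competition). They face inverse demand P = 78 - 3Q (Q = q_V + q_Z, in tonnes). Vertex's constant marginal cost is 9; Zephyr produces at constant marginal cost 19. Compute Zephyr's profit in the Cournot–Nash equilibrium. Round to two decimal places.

Vertex's profit: π_V = (78 - 3Q)q_V - (9q_V). Setting ∂π_V/∂q_V = 0: 69 - 6q_V - 3(q_Z) = 0.
Zephyr's first-order condition: 59 - 6q_Z - 3(q_V) = 0.
Rearranging gives the reaction functions q_V = (69 - 3q_Z)/6 and q_Z = (59 - 3q_V)/6.
Substituting one into the other gives q_V = 79/9 and q_Z = 49/9.
Price P = 78 - 3·(128/9) = 106/3.
Zephyr's profit: (106/3 - 19)·(49/9) = 88.9259.

88.93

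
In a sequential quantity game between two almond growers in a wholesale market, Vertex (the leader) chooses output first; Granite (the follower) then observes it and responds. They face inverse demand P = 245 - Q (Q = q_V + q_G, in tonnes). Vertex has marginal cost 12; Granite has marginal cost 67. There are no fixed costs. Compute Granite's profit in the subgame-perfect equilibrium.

289

Solve by backward induction. Given q_V, the follower Granite maximises π_G = (245 - q_V - q_G)q_G - 67q_G.
∂π_G/∂q_G = 178 - q_V - 2q_G = 0 gives the reaction function q_G = (178 - q_V)/2.
The leader anticipates this reaction. Substituting into P = 245 - Q gives P = 156 - (1/2)q_V, so π_V = (156 - (1/2)q_V)q_V - 12q_V.
Leader FOC: 144 - q_V = 0, so q_V = 144.
Then q_G = (178 - 144)/2 = 17.
Price P = 245 - 161 = 84.
Granite's profit: (84 - 67)·17 = 289.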